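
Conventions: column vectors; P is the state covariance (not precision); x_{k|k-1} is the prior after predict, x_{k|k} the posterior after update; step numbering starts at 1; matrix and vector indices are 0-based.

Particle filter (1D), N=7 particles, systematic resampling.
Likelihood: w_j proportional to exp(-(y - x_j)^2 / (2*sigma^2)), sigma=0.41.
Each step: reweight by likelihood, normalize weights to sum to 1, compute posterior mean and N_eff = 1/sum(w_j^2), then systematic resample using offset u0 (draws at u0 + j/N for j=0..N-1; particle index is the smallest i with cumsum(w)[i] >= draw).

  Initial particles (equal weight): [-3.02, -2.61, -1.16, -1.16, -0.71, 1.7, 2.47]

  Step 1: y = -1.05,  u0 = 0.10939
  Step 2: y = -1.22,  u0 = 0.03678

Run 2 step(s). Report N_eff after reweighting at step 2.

step 1: w=[0.0000, 0.0003, 0.3655, 0.3655, 0.2687, 0.0000, 0.0000]  mean=-1.0395  Neff=2.9463  idx=[2, 2, 3, 3, 3, 4, 4]
step 2: w=[0.1686, 0.1686, 0.1686, 0.1686, 0.1686, 0.0786, 0.0786]  mean=-1.0893  Neff=6.4759  idx=[0, 1, 1, 2, 3, 4, 5]

N_eff = 6.4759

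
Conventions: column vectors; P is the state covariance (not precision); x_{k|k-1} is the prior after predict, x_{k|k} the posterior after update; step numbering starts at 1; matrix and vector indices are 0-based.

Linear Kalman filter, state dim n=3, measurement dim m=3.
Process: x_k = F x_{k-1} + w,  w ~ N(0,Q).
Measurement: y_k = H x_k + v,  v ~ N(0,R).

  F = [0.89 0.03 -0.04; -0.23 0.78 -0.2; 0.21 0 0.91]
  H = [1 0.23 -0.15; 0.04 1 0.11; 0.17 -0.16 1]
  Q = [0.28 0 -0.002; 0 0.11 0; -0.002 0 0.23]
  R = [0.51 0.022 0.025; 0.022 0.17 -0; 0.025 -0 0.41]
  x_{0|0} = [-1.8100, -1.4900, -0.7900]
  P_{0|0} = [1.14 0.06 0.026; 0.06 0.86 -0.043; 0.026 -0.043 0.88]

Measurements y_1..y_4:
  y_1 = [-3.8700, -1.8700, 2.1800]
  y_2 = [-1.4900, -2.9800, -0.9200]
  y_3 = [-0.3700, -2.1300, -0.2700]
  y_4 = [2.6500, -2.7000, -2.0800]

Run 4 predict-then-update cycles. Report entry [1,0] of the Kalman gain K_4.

step 1: x^-=[-1.6240, -0.5879, -1.0990]  P^-=[1.1866 -0.1677 0.1991; -0.1677 0.7230 -0.2424; 0.1991 -0.2424 1.0189]  S=[1.6376 0.1006 0.2000; 0.1006 0.8422 -0.2495; 0.2000 -0.2495 1.6361]  K=[0.6730 -0.1510 0.1561; -0.0130 0.7863 -0.1148; -0.0943 0.0701 0.6894]  nu=[-2.2756, -1.0962, 3.4610]  x^+=[-2.4498, -1.8179, 1.4247]  P^+=[0.3525 -0.0268 0.0166; -0.0268 0.1368 -0.0210; 0.0166 -0.0210 0.2741]
step 2: x^-=[-2.2918, -1.1394, 0.7820]  P^-=[0.5572 -0.0872 0.0665; -0.0872 0.2405 -0.0904; 0.0665 -0.0904 0.4789]  S=[1.0369 0.0219 0.0914; 0.0219 0.3909 -0.0811; 0.0914 -0.0811 0.9674]  K=[0.5009 -0.1502 0.1211; -0.0208 0.5614 -0.0995; -0.0725 0.0246 0.5306]  nu=[1.1812, -1.8349, -1.4947]  x^+=[-1.6055, -2.0454, -0.1418]  P^+=[0.2633 -0.0265 0.0132; -0.0265 0.0984 -0.0211; 0.0132 -0.0211 0.2101]
step 3: x^-=[-1.4846, -1.1978, -0.4662]  P^-=[0.4867 -0.0696 0.0494; -0.0696 0.2095 -0.0736; 0.0494 -0.0736 0.4206]  S=[0.9755 0.0268 0.0748; 0.0268 0.3640 -0.0647; 0.0748 -0.0647 0.8942]  K=[0.4702 -0.1376 0.1109; -0.0181 0.5303 -0.0931; -0.0705 0.0246 0.5006]  nu=[1.3202, -0.8215, 0.2569]  x^+=[-0.7223, -1.6812, -0.4508]  P^+=[0.2468 -0.0242 0.0114; -0.0242 0.0929 -0.0196; 0.0114 -0.0196 0.1984]
step 4: x^-=[-0.6753, -1.0551, -0.5619]  P^-=[0.4738 -0.0646 0.0454; -0.0646 0.2034 -0.0688; 0.0454 -0.0688 0.4096]  S=[0.9653 0.0291 0.0712; 0.0291 0.3592 -0.0598; 0.0712 -0.0598 0.8794]  K=[0.4645 -0.1327 0.1083; -0.0169 0.5242 -0.0907; -0.0703 0.0269 0.4945]  nu=[3.4837, -1.5561, -1.5721]  x^+=[0.9791, -1.7869, -1.6262]  P^+=[0.2437 -0.0233 0.0109; -0.0233 0.0918 -0.0190; 0.0109 -0.0190 0.1961]

K[1,0] = -0.0169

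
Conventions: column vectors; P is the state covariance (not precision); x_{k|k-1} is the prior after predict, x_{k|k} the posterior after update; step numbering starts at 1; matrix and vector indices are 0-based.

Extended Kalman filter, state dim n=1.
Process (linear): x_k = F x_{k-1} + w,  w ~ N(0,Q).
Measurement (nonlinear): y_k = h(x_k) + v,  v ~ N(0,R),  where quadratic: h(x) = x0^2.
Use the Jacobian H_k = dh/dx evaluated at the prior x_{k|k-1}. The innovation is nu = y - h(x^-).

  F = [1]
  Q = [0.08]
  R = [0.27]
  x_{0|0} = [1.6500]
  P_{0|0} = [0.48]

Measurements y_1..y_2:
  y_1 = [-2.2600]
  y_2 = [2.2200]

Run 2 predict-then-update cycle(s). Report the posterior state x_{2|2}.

step 1: x^-=[1.6500]  P^-=[0.5600]  H_jac=[3.3000]  S=[6.3684]  K=[0.2902]  nu=[-4.9825]  x^+=[0.2042]  P^+=[0.0237]
step 2: x^-=[0.2042]  P^-=[0.1037]  H_jac=[0.4083]  S=[0.2873]  K=[0.1474]  nu=[2.1783]  x^+=[0.5253]  P^+=[0.0975]

x_post = [0.5253]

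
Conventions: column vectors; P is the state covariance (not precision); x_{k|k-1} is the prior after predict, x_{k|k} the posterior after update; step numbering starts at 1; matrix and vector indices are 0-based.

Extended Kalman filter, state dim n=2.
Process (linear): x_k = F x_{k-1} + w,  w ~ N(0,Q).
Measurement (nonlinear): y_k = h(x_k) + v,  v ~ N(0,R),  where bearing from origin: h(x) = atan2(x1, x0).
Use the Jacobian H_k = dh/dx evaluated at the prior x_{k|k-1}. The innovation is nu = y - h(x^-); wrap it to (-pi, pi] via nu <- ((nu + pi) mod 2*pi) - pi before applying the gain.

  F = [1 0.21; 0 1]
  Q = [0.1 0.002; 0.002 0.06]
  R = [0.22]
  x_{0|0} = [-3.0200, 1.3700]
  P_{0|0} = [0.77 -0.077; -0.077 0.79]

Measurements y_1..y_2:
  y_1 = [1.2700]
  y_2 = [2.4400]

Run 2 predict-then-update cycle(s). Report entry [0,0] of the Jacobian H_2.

step 1: x^-=[-2.7323, 1.3700]  P^-=[0.8725 0.0909; 0.0909 0.8500]  H_jac=[-0.1466 -0.2925]  S=[0.3193]  K=[-0.4840; -0.8204]  nu=[-1.4068]  x^+=[-2.0514, 2.5242]  P^+=[0.7977 -0.0359; -0.0359 0.6351]
step 2: x^-=[-1.5213, 2.5242]  P^-=[0.9106 0.0995; 0.0995 0.6951]  H_jac=[-0.2906 -0.1751]  S=[0.3284]  K=[-0.8590; -0.4588]  nu=[0.3268]  x^+=[-1.8020, 2.3742]  P^+=[0.6683 -0.0299; -0.0299 0.6260]

H_jac[0,0] = -0.2906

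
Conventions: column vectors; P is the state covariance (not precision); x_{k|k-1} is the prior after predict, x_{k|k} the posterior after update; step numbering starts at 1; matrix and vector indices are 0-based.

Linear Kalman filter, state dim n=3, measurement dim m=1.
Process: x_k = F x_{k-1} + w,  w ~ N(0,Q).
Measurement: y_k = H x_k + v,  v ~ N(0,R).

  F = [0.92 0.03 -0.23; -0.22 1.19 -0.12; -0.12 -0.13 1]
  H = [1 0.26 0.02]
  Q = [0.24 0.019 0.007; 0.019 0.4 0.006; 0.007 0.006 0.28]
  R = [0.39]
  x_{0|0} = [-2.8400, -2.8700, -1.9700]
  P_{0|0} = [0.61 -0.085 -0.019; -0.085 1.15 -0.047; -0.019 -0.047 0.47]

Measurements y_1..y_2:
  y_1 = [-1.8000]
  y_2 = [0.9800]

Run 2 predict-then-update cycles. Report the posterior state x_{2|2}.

step 1: x^-=[-2.2458, -2.5541, -1.2561]  P^-=[0.7862 -0.1288 -0.1833; -0.1288 2.1217 -0.2553; -0.1833 -0.2553 0.7923]  S=[1.2430]  K=[0.6026; 0.3361; -0.1881]  nu=[1.1350]  x^+=[-1.5618, -2.1726, -1.4696]  P^+=[0.3348 -0.3805 -0.0424; -0.3805 1.9813 -0.1767; -0.0424 -0.1767 0.7484]
step 2: x^-=[-1.1641, -2.0655, -0.9997]  P^-=[0.5641 -0.3199 -0.2137; -0.3199 3.4802 -0.5423; -0.2137 -0.5423 1.1109]  S=[1.0093]  K=[0.4723; 0.5688; -0.3294]  nu=[2.7011]  x^+=[0.1116, -0.5291, -1.8895]  P^+=[0.3390 -0.5911 -0.0567; -0.5911 3.1537 -0.3532; -0.0567 -0.3532 1.0014]

x_post = [0.1116, -0.5291, -1.8895]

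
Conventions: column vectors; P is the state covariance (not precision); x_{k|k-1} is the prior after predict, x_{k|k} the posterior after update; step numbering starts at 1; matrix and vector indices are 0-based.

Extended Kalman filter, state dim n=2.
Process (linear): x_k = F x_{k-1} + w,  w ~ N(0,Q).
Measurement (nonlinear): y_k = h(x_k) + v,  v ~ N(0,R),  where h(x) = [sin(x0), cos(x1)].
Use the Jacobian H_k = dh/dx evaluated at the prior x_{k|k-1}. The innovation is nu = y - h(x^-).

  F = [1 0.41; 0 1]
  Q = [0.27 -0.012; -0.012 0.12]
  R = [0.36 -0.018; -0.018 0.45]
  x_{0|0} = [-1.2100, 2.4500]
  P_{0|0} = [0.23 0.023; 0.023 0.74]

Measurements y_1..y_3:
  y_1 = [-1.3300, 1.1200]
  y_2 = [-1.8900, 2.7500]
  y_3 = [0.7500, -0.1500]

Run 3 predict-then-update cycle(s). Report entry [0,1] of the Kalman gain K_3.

K[0,1] = 0.0846

step 1: x^-=[-0.2055, 2.4500]  P^-=[0.6433 0.3144; 0.3144 0.8600]  H_jac=[0.9790 0.0000; 0.0000 -0.6378]  S=[0.9765 -0.2143; -0.2143 0.7998]  K=[0.6267 -0.0828; 0.1750 -0.6389]  nu=[-1.1259, 1.8902]  x^+=[-1.0676, 1.0453]  P^+=[0.2320 0.0761; 0.0761 0.4557]
step 2: x^-=[-0.6391, 1.0453]  P^-=[0.6410 0.2509; 0.2509 0.5757]  H_jac=[0.8027 0.0000; 0.0000 -0.8651]  S=[0.7730 -0.1923; -0.1923 0.8809]  K=[0.6390 -0.1070; 0.1268 -0.5377]  nu=[-1.2936, 2.2484]  x^+=[-1.7062, -0.3278]  P^+=[0.2890 0.0689; 0.0689 0.2824]
step 3: x^-=[-1.8406, -0.3278]  P^-=[0.6630 0.1727; 0.1727 0.4024]  H_jac=[-0.2665 0.0000; 0.0000 0.3219]  S=[0.4071 -0.0328; -0.0328 0.4917]  K=[-0.4273 0.0846; -0.0923 0.2573]  nu=[1.7138, -1.0968]  x^+=[-2.6656, -0.7682]  P^+=[0.5828 0.1421; 0.1421 0.3648]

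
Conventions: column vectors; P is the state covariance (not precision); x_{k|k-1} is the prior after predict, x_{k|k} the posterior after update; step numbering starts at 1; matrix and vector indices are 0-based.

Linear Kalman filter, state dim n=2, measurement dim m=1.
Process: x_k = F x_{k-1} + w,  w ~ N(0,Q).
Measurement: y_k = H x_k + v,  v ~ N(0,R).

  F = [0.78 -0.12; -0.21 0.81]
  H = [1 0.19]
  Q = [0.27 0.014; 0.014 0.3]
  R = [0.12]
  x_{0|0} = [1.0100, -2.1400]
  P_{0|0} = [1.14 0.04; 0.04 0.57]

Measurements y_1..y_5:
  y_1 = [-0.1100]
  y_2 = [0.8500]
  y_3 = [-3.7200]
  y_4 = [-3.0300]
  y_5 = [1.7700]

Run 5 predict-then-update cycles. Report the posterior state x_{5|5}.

x_post = [0.8423, -0.1447]

step 1: x^-=[1.0446, -1.9455]  P^-=[0.9643 -0.2019; -0.2019 0.7106]  S=[1.0332]  K=[0.8962; -0.0647]  nu=[-0.7850]  x^+=[0.3412, -1.8947]  P^+=[0.1345 -0.1420; -0.1420 0.7063]
step 2: x^-=[0.4935, -1.6064]  P^-=[0.3886 -0.1700; -0.1700 0.8176]  S=[0.4735]  K=[0.7524; -0.0308]  nu=[0.6617]  x^+=[0.9914, -1.6268]  P^+=[0.1205 -0.1590; -0.1590 0.8172]
step 3: x^-=[0.9685, -1.5259]  P^-=[0.3848 -0.1896; -0.1896 0.8956]  S=[0.4651]  K=[0.7499; -0.0418]  nu=[-4.3986]  x^+=[-2.3302, -1.3419]  P^+=[0.1232 -0.1750; -0.1750 0.8947]
step 4: x^-=[-1.6565, -0.5976]  P^-=[0.3906 -0.2081; -0.2081 0.9520]  S=[0.4659]  K=[0.7536; -0.0585]  nu=[-1.2599]  x^+=[-2.6060, -0.5239]  P^+=[0.1261 -0.1876; -0.1876 0.9504]
step 5: x^-=[-1.9698, 0.1229]  P^-=[0.3955 -0.2223; -0.2223 0.9930]  S=[0.4669]  K=[0.7567; -0.0720]  nu=[3.7164]  x^+=[0.8423, -0.1447]  P^+=[0.1282 -0.1968; -0.1968 0.9905]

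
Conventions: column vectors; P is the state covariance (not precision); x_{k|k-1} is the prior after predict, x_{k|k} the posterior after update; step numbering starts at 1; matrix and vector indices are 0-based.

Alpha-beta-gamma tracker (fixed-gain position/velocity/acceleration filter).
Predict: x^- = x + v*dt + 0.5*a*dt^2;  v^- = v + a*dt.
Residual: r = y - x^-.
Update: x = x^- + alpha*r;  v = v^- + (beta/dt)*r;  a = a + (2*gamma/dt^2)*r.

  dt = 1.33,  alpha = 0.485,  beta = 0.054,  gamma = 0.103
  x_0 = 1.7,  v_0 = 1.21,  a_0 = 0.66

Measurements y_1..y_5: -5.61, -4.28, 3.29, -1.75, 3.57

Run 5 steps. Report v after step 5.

step 1: x_pred=3.8930  r=-9.5030  x^+=-0.7159  v^+=1.7020  a^+=-0.4467
step 2: x_pred=1.1526  r=-5.4326  x^+=-1.4822  v^+=0.8873  a^+=-1.0794
step 3: x_pred=-1.2567  r=4.5467  x^+=0.9484  v^+=-0.3636  a^+=-0.5499
step 4: x_pred=-0.0215  r=-1.7285  x^+=-0.8598  v^+=-1.1651  a^+=-0.7511
step 5: x_pred=-3.0738  r=6.6438  x^+=0.1484  v^+=-1.8944  a^+=0.0226

v_post = -1.8944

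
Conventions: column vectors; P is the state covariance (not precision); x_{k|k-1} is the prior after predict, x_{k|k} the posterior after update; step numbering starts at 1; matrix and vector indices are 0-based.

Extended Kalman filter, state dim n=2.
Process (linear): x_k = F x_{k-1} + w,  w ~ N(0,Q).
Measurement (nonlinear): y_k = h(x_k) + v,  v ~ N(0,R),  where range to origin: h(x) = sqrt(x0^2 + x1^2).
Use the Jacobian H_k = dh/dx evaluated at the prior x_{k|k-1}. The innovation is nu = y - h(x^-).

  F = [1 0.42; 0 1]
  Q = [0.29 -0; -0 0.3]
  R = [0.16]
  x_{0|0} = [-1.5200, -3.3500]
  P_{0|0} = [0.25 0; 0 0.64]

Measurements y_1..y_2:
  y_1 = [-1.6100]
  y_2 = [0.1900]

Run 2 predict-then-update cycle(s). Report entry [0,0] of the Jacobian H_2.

H_jac[0,0] = 0.5026

step 1: x^-=[-2.9270, -3.3500]  P^-=[0.6529 0.2688; 0.2688 0.9400]  H_jac=[-0.6580 -0.7530]  S=[1.2421]  K=[-0.5088; -0.7123]  nu=[-6.0586]  x^+=[0.1558, 0.9655]  P^+=[0.3313 -0.1814; -0.1814 0.3098]
step 2: x^-=[0.5613, 0.9655]  P^-=[0.5236 -0.0513; -0.0513 0.6098]  H_jac=[0.5026 0.8645]  S=[0.7035]  K=[0.3111; 0.7128]  nu=[-0.9268]  x^+=[0.2730, 0.3049]  P^+=[0.4555 -0.2072; -0.2072 0.2524]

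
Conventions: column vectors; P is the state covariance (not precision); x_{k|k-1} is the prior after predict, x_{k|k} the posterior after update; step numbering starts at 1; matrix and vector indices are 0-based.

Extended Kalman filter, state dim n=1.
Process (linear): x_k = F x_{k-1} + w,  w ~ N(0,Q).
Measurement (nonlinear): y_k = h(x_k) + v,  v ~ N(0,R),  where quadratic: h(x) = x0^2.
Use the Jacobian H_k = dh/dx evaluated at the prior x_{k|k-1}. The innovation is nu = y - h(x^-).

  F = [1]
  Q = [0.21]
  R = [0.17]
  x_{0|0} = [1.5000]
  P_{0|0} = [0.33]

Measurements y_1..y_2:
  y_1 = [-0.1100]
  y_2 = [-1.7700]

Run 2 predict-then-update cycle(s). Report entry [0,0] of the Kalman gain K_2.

step 1: x^-=[1.5000]  P^-=[0.5400]  H_jac=[3.0000]  S=[5.0300]  K=[0.3221]  nu=[-2.3600]  x^+=[0.7399]  P^+=[0.0183]
step 2: x^-=[0.7399]  P^-=[0.2283]  H_jac=[1.4798]  S=[0.6699]  K=[0.5043]  nu=[-2.3175]  x^+=[-0.4287]  P^+=[0.0579]

K[0,0] = 0.5043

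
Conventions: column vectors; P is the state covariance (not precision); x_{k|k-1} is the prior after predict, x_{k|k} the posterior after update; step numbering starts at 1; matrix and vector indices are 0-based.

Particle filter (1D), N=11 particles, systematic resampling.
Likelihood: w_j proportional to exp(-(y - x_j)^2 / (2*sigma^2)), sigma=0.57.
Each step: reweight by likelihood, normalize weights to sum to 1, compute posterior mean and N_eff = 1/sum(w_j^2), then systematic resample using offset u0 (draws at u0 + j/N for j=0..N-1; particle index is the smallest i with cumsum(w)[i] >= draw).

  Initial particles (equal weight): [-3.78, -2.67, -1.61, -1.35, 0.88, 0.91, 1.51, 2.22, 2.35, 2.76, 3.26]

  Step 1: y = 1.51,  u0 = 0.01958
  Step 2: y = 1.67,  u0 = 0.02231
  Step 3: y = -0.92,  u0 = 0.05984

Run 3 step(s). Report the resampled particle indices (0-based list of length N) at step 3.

step 1: w=[0.0000, 0.0000, 0.0000, 0.0000, 0.1801, 0.1906, 0.3317, 0.1527, 0.1120, 0.0300, 0.0030]  mean=1.5273  Neff=4.6394  idx=[4, 4, 5, 5, 6, 6, 6, 6, 7, 7, 8]
step 2: w=[0.0533, 0.0533, 0.0573, 0.0573, 0.1339, 0.1339, 0.1339, 0.1339, 0.0874, 0.0874, 0.0684]  mean=1.5557  Neff=9.6221  idx=[0, 2, 3, 4, 5, 5, 6, 7, 7, 8, 9]
step 3: w=[0.3583, 0.3030, 0.3030, 0.0059, 0.0059, 0.0059, 0.0059, 0.0059, 0.0059, 0.0000, 0.0000]  mean=0.9206  Neff=3.2025  idx=[0, 0, 0, 0, 1, 1, 1, 2, 2, 2, 3]

resampled_idx = [0, 0, 0, 0, 1, 1, 1, 2, 2, 2, 3]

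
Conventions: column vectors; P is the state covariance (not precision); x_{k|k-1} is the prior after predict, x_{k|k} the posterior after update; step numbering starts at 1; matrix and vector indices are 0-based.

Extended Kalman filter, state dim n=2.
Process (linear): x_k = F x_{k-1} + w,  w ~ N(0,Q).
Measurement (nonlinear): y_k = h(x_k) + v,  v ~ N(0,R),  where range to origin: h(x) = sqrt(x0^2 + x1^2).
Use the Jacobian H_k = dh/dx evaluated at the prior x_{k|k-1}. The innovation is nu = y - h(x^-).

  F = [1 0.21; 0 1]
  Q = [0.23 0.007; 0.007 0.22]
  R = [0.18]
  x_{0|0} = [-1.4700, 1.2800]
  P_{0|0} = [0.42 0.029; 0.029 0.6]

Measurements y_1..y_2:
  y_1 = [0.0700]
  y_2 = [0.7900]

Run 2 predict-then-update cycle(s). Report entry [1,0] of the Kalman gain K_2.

K[1,0] = -0.1031

step 1: x^-=[-1.2012, 1.2800]  P^-=[0.6886 0.1620; 0.1620 0.8200]  H_jac=[-0.6843 0.7292]  S=[0.7768]  K=[-0.4546; 0.6270]  nu=[-1.6854]  x^+=[-0.4351, 0.2232]  P^+=[0.5281 0.3834; 0.3834 0.5146]
step 2: x^-=[-0.3882, 0.2232]  P^-=[0.9419 0.4985; 0.4985 0.7346]  H_jac=[-0.8669 0.4985]  S=[0.6395]  K=[-0.8882; -0.1031]  nu=[0.3422]  x^+=[-0.6921, 0.1880]  P^+=[0.4374 0.4399; 0.4399 0.7278]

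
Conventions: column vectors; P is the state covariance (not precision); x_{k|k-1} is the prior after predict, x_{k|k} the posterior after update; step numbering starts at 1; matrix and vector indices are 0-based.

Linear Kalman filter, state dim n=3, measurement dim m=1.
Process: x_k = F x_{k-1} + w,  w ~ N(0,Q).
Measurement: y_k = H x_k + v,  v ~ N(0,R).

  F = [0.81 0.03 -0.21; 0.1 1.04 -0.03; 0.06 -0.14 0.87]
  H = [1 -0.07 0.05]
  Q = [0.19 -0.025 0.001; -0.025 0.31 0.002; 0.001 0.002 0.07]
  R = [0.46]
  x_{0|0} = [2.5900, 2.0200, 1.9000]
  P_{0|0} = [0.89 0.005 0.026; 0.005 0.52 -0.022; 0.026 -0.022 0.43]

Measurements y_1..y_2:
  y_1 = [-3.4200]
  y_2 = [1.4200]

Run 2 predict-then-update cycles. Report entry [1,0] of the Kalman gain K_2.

K[1,0] = 0.0102

step 1: x^-=[1.7595, 2.3028, 1.5256]  P^-=[0.7850 0.0739 -0.0203; 0.0739 0.8840 -0.0971; -0.0203 -0.0971 0.4169]  S=[1.2387]  K=[0.6288; 0.0058; 0.0059]  nu=[-5.0946]  x^+=[-1.4437, 2.2733, 1.4953]  P^+=[0.2953 0.0694 -0.0249; 0.0694 0.8839 -0.0972; -0.0249 -0.0972 0.4168]
step 2: x^-=[-1.4152, 2.1750, 0.8960]  P^-=[0.4160 0.1102 -0.0949; 0.1102 1.2900 -0.2229; -0.0949 -0.2229 0.4238]  S=[0.8600]  K=[0.4692; 0.0102; -0.0675]  nu=[2.9427]  x^+=[-0.0344, 2.2051, 0.6972]  P^+=[0.2267 0.1061 -0.0676; 0.1061 1.2899 -0.2223; -0.0676 -0.2223 0.4199]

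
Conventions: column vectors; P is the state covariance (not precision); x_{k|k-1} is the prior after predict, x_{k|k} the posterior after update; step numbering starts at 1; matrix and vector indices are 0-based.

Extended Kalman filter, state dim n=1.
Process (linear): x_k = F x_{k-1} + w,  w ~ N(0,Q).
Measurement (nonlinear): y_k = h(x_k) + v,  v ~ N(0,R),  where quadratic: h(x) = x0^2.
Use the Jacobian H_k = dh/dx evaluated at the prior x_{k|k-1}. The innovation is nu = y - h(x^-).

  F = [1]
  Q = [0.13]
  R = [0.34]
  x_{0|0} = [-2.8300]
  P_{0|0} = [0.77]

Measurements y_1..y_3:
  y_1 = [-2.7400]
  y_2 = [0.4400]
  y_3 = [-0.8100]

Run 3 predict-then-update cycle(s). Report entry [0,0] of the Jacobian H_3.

H_jac[0,0] = -1.6112

step 1: x^-=[-2.8300]  P^-=[0.9000]  H_jac=[-5.6600]  S=[29.1720]  K=[-0.1746]  nu=[-10.7489]  x^+=[-0.9530]  P^+=[0.0105]
step 2: x^-=[-0.9530]  P^-=[0.1405]  H_jac=[-1.9061]  S=[0.8504]  K=[-0.3149]  nu=[-0.4683]  x^+=[-0.8056]  P^+=[0.0562]
step 3: x^-=[-0.8056]  P^-=[0.1862]  H_jac=[-1.6112]  S=[0.8233]  K=[-0.3643]  nu=[-1.4590]  x^+=[-0.2740]  P^+=[0.0769]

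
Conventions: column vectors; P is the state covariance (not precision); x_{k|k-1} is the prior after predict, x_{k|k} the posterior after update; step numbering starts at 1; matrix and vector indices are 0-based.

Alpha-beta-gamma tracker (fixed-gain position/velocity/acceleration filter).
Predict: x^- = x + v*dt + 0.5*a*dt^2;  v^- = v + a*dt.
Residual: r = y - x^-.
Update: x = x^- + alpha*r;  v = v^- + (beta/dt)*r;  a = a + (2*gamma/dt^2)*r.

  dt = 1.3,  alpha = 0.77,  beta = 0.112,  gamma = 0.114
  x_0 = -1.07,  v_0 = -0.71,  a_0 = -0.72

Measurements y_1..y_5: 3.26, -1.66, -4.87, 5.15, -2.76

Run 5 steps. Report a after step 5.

a_post = 0.5628

step 1: x_pred=-2.6014  r=5.8614  x^+=1.9119  v^+=-1.1410  a^+=0.0708
step 2: x_pred=0.4884  r=-2.1484  x^+=-1.1659  v^+=-1.2341  a^+=-0.2191
step 3: x_pred=-2.9553  r=-1.9147  x^+=-4.4296  v^+=-1.6839  a^+=-0.4774
step 4: x_pred=-7.0220  r=12.1720  x^+=2.3504  v^+=-1.2558  a^+=1.1648
step 5: x_pred=1.7021  r=-4.4621  x^+=-1.7337  v^+=-0.1260  a^+=0.5628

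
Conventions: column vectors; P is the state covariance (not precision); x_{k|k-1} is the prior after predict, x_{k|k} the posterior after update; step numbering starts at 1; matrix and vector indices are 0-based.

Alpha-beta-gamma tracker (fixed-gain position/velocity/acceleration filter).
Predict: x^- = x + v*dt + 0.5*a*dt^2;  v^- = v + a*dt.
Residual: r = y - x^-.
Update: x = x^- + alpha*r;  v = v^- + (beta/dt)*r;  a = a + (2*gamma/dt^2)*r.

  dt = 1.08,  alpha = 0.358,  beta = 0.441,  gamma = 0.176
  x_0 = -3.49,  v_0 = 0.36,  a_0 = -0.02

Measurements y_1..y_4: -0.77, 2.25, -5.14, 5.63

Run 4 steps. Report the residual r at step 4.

resid = 4.4796

step 1: x_pred=-3.1129  r=2.3429  x^+=-2.2741  v^+=1.2951  a^+=0.6870
step 2: x_pred=-0.4748  r=2.7248  x^+=0.5007  v^+=3.1497  a^+=1.5093
step 3: x_pred=4.7826  r=-9.9226  x^+=1.2303  v^+=0.7280  a^+=-1.4851
step 4: x_pred=1.1504  r=4.4796  x^+=2.7541  v^+=0.9532  a^+=-0.1333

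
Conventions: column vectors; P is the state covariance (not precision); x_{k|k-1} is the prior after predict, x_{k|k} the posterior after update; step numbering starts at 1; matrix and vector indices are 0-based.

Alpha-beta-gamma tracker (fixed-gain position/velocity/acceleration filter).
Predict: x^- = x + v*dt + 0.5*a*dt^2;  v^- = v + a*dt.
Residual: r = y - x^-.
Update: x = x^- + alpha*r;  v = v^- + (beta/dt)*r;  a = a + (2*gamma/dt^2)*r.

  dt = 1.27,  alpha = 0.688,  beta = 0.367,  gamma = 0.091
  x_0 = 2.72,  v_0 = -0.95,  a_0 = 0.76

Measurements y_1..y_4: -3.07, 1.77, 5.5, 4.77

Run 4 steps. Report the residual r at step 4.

step 1: x_pred=2.1264  r=-5.1964  x^+=-1.4487  v^+=-1.4864  a^+=0.1736
step 2: x_pred=-3.1965  r=4.9665  x^+=0.2205  v^+=0.1693  a^+=0.7341
step 3: x_pred=1.0274  r=4.4726  x^+=4.1046  v^+=2.3940  a^+=1.2387
step 4: x_pred=8.1439  r=-3.3739  x^+=5.8227  v^+=2.9922  a^+=0.8580

resid = -3.3739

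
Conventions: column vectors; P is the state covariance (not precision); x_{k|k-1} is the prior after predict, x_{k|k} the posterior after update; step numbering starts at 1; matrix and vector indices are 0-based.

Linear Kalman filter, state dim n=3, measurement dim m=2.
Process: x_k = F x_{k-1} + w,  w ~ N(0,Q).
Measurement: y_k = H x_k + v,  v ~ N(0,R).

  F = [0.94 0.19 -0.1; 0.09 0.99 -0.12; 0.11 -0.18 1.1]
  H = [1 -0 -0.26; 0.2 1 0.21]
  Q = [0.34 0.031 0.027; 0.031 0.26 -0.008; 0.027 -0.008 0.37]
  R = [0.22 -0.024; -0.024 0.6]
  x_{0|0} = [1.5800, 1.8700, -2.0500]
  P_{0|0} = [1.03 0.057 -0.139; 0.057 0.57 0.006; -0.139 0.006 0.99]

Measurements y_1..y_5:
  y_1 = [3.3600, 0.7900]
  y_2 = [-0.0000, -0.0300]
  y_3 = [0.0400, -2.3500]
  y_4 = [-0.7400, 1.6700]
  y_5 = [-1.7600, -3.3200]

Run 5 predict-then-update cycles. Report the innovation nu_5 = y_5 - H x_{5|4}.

step 1: x^-=[2.0455, 2.2395, -2.4178]  P^-=[1.3268 0.3075 -0.1442; 0.3075 0.8530 -0.2300; -0.1442 -0.2300 1.5606]  S=[1.7273 0.5006; 0.5006 1.5891]  K=[0.7603 0.1019; 0.0601 0.5261; -0.3642 0.1581]  nu=[0.6859, -1.3509]  x^+=[2.4294, 1.5700, -2.8811]  P^+=[0.2342 -0.0600 0.2669; -0.0600 0.3752 -0.2332; 0.2669 -0.2332 1.3494]
step 2: x^-=[2.8700, 2.1187, -3.1846]  P^-=[0.5112 0.0766 0.1190; 0.0766 0.6880 -0.4923; 0.1190 -0.4923 2.1771]  S=[0.8165 0.1828; 0.1828 1.2383]  K=[0.5702 0.0804; 0.1470 0.4628; -0.5641 0.0741]  nu=[-3.6980, -2.0540]  x^+=[0.5961, 0.6247, -1.2508]  P^+=[0.2210 -0.0883 0.3748; -0.0883 0.3803 -0.4214; 0.3748 -0.4214 1.9258]
step 3: x^-=[0.8041, 0.8222, -1.4228]  P^-=[0.4822 0.0663 0.1259; 0.0663 0.7385 -0.7718; 0.1259 -0.7718 2.9762]  S=[0.8380 0.1968; 0.1968 1.2020]  K=[0.5194 0.0723; 0.2115 0.4560; -0.7794 0.0265]  nu=[-1.1341, -3.0342]  x^+=[-0.0044, -0.8012, -0.6191]  P^+=[0.2351 -0.1150 0.4712; -0.1150 0.4132 -0.5793; 0.4712 -0.5793 2.4744]
step 4: x^-=[-0.0945, -0.7193, -0.5373]  P^-=[0.4797 0.0624 0.1326; 0.0624 0.8094 -1.0195; 0.1326 -1.0195 3.7283]  S=[0.8828 0.2168; 0.2168 1.2010]  K=[0.4879 0.0670; 0.2581 0.4595; -0.9469 -0.0039]  nu=[-0.7852, 2.5210]  x^+=[-0.3087, 0.2364, 0.1963]  P^+=[0.2500 -0.1381 0.5549; -0.1381 0.4456 -0.7070; 0.5549 -0.7070 2.9352]
step 5: x^-=[-0.2649, 0.1827, 0.1394]  P^-=[0.4796 0.0589 0.1424; 0.0589 0.8724 -1.2228; 0.1424 -1.2228 4.3588]  S=[0.9202 0.2332; 0.2332 1.2058]  K=[0.4649 0.0633; 0.2919 0.4639; -1.0707 -0.0242]  nu=[-1.4588, -3.4790]  x^+=[-1.1632, -1.8570, 1.7857]  P^+=[0.2621 -0.1560 0.6207; -0.1560 0.4714 -0.8041; 0.6207 -0.8041 3.2911]

innov = [-1.4588, -3.4790]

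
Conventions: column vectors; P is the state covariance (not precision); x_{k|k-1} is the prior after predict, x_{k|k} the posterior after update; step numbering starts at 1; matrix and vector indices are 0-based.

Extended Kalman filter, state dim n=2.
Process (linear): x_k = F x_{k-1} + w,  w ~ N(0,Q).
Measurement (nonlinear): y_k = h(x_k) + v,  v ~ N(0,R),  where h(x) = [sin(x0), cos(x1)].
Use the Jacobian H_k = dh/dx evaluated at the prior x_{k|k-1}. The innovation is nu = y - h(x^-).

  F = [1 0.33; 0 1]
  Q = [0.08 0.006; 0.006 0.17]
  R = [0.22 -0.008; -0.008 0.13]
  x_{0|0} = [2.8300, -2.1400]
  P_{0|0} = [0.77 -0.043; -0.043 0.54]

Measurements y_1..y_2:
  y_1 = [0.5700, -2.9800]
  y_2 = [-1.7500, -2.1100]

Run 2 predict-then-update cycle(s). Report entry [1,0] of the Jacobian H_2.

step 1: x^-=[2.1238, -2.1400]  P^-=[0.8804 0.1412; 0.1412 0.7100]  H_jac=[-0.5252 0.0000; 0.0000 0.8423]  S=[0.4629 -0.0705; -0.0705 0.6338]  K=[-0.9872 0.0779; -0.0168 0.9418]  nu=[-0.2810, -2.4410]  x^+=[2.2110, -4.4342]  P^+=[0.4147 0.0214; 0.0214 0.1455]
step 2: x^-=[0.7477, -4.4342]  P^-=[0.5246 0.0754; 0.0754 0.3155]  H_jac=[0.7333 0.0000; 0.0000 -0.9616]  S=[0.5021 -0.0612; -0.0612 0.4217]  K=[0.7587 -0.0619; 0.0229 -0.7161]  nu=[-2.4299, -1.8354]  x^+=[-0.9822, -3.1756]  P^+=[0.2283 0.0147; 0.0147 0.0970]

H_jac[1,0] = 0.0000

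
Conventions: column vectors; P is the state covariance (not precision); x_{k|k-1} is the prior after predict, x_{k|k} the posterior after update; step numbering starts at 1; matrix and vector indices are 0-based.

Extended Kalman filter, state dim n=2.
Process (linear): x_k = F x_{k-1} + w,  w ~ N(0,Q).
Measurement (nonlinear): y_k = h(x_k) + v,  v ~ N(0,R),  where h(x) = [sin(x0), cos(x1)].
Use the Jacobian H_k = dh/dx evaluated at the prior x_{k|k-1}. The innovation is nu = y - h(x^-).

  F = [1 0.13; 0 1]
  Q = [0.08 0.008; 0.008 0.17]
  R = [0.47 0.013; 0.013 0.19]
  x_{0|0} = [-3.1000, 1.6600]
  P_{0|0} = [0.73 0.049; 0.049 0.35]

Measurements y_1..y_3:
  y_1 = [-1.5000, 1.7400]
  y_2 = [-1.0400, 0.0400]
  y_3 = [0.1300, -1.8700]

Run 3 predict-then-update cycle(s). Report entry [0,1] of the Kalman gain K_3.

K[0,1] = -0.1071

step 1: x^-=[-2.8842, 1.6600]  P^-=[0.8287 0.1025; 0.1025 0.5200]  H_jac=[-0.9671 0.0000; 0.0000 -0.9960]  S=[1.2450 0.1117; 0.1117 0.7059]  K=[-0.6398 -0.0434; -0.0140 -0.7315]  nu=[-1.2454, 1.8291]  x^+=[-2.1667, 0.3394]  P^+=[0.3115 0.0166; 0.0166 0.1397]
step 2: x^-=[-2.1226, 0.3394]  P^-=[0.3982 0.0428; 0.0428 0.3097]  H_jac=[-0.5242 0.0000; 0.0000 -0.3329]  S=[0.5794 0.0205; 0.0205 0.2243]  K=[-0.3592 -0.0307; -0.0225 -0.4576]  nu=[-0.1884, -0.9030]  x^+=[-2.0272, 0.7568]  P^+=[0.3228 0.0316; 0.0316 0.2620]
step 3: x^-=[-1.9288, 0.7568]  P^-=[0.4154 0.0736; 0.0736 0.4320]  H_jac=[-0.3504 0.0000; 0.0000 -0.6866]  S=[0.5210 0.0307; 0.0307 0.3937]  K=[-0.2731 -0.1071; -0.0051 -0.7531]  nu=[1.0666, -2.5971]  x^+=[-1.9419, 2.7072]  P^+=[0.3703 0.0348; 0.0348 0.2085]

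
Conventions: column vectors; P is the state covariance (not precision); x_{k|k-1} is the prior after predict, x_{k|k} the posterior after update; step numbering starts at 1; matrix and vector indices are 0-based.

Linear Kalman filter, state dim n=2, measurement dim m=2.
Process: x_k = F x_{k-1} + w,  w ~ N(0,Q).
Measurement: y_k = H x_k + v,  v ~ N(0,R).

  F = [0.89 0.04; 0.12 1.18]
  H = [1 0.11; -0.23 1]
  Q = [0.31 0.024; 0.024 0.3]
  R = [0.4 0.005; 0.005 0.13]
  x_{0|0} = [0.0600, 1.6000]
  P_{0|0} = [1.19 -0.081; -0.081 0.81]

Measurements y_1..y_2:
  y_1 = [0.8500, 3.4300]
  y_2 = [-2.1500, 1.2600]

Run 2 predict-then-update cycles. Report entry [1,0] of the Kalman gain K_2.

K[1,0] = 0.1386

step 1: x^-=[0.1174, 1.8952]  P^-=[1.2481 0.1039; 0.1039 1.4220]  S=[1.6882 -0.0244; -0.0244 1.5703]  K=[0.7446 -0.1051; 0.1671 0.8930]  nu=[0.5241, 1.5618]  x^+=[0.3435, 3.3774]  P^+=[0.2910 0.0570; 0.0570 0.1300]
step 2: x^-=[0.4408, 4.0266]  P^-=[0.5448 0.1214; 0.1214 0.5014]  S=[0.9776 0.0531; 0.0531 0.6044]  K=[0.5741 -0.0570; 0.1386 0.7712]  nu=[-3.0338, -2.6652]  x^+=[-1.1488, 1.5505]  P^+=[0.2242 0.0470; 0.0470 0.1118]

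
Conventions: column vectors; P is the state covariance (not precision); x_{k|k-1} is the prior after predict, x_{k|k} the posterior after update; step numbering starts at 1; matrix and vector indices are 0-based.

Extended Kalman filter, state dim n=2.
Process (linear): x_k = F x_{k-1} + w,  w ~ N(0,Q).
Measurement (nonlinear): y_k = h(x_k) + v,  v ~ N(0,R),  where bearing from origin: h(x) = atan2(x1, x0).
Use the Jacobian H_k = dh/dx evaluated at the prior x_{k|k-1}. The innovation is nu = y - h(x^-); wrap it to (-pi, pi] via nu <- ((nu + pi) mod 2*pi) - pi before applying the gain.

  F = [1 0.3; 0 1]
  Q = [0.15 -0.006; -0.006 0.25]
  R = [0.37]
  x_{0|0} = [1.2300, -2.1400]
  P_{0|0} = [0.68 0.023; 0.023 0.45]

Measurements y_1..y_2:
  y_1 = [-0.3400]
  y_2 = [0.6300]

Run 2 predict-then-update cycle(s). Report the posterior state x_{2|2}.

x_post = [1.9904, -1.0789]

step 1: x^-=[0.5880, -2.1400]  P^-=[0.8843 0.1520; 0.1520 0.7000]  H_jac=[0.4345 0.1194]  S=[0.5627]  K=[0.7151; 0.2659]  nu=[0.9626]  x^+=[1.2764, -1.8840]  P^+=[0.5966 0.0450; 0.0450 0.6602]
step 2: x^-=[0.7112, -1.8840]  P^-=[0.8330 0.2371; 0.2371 0.9102]  H_jac=[0.4646 0.1754]  S=[0.6164]  K=[0.6953; 0.4376]  nu=[1.8399]  x^+=[1.9904, -1.0789]  P^+=[0.5350 0.0495; 0.0495 0.7922]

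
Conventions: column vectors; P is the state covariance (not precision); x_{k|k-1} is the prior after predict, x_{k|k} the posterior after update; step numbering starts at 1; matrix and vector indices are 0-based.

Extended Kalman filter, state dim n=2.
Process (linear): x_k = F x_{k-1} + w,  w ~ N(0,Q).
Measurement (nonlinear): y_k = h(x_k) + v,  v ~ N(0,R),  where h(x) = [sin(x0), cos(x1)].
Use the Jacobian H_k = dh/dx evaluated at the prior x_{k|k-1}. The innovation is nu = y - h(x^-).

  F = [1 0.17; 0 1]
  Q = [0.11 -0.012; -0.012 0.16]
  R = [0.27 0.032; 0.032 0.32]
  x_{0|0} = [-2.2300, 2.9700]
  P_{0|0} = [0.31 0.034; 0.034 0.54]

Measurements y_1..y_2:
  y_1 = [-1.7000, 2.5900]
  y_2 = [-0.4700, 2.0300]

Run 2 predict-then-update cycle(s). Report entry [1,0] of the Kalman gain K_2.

K[1,0] = 0.1184

step 1: x^-=[-1.7251, 2.9700]  P^-=[0.4472 0.1138; 0.1138 0.7000]  H_jac=[-0.1537 0.0000; 0.0000 -0.1708]  S=[0.2806 0.0350; 0.0350 0.3404]  K=[-0.2409 -0.0323; -0.0188 -0.3492]  nu=[-0.7119, 3.5753]  x^+=[-1.6691, 1.7349]  P^+=[0.4300 0.1057; 0.1057 0.6579]
step 2: x^-=[-1.3742, 1.7349]  P^-=[0.5949 0.2056; 0.2056 0.8179]  H_jac=[0.1953 0.0000; 0.0000 -0.9866]  S=[0.2927 -0.0076; -0.0076 1.1161]  K=[0.3924 -0.1790; 0.1184 -0.7222]  nu=[0.5107, 2.1934]  x^+=[-1.5665, 0.2113]  P^+=[0.5130 0.0453; 0.0453 0.2304]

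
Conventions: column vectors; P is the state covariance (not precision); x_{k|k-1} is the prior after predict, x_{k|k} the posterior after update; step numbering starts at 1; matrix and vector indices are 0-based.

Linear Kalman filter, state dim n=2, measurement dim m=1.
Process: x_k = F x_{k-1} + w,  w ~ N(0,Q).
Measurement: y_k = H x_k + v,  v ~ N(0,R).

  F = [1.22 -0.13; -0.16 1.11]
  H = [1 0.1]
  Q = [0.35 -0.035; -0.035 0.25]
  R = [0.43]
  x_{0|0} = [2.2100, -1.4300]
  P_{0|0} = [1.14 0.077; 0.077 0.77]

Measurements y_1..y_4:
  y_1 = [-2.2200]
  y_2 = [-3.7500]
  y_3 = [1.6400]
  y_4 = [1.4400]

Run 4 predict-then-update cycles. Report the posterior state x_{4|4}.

x_post = [1.4028, -3.5700]

step 1: x^-=[2.8821, -1.9409]  P^-=[2.0354 -0.2628; -0.2628 1.2006]  S=[2.4248]  K=[0.8286; -0.0589]  nu=[-4.9080]  x^+=[-1.1844, -1.6520]  P^+=[0.3707 -0.1445; -0.1445 1.1922]
step 2: x^-=[-1.2303, -1.6443]  P^-=[0.9678 -0.4781; -0.4781 1.7797]  S=[1.3200]  K=[0.6970; -0.2274]  nu=[-2.3553]  x^+=[-2.8718, -1.1087]  P^+=[0.3266 -0.2689; -0.2689 1.7114]
step 3: x^-=[-3.3595, -0.7711]  P^-=[0.9503 -0.7155; -0.7155 2.4625]  S=[1.2619]  K=[0.6964; -0.3719]  nu=[5.0766]  x^+=[0.1759, -2.6589]  P^+=[0.3383 -0.3887; -0.3887 2.2880]
step 4: x^-=[0.5603, -2.9795]  P^-=[1.0155 -0.9657; -0.9657 3.2158]  S=[1.2846]  K=[0.7154; -0.5014]  nu=[1.1777]  x^+=[1.4028, -3.5700]  P^+=[0.3581 -0.5049; -0.5049 2.8929]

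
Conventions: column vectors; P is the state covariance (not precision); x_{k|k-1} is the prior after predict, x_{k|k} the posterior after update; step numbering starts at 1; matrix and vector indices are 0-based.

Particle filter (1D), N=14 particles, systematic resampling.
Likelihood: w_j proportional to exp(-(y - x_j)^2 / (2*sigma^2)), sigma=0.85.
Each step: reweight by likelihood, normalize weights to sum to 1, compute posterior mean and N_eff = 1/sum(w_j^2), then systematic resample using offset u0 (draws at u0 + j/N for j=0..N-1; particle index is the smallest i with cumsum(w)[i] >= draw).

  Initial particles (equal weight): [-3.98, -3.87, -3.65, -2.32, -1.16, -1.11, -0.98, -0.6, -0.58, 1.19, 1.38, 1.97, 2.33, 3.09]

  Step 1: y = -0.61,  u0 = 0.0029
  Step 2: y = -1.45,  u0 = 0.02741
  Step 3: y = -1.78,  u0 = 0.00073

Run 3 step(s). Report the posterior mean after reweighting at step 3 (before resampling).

post_mean = -1.1010

step 1: w=[0.0001, 0.0001, 0.0003, 0.0271, 0.1662, 0.1724, 0.1864, 0.2049, 0.2048, 0.0218, 0.0132, 0.0020, 0.0005, 0.0000]  mean=-0.8241  Neff=5.6359  idx=[3, 4, 4, 5, 5, 5, 6, 6, 7, 7, 7, 8, 8, 8]
step 2: w=[0.0561, 0.0893, 0.0893, 0.0874, 0.0874, 0.0874, 0.0813, 0.0813, 0.0574, 0.0574, 0.0574, 0.0561, 0.0561, 0.0561]  mean=-0.9886  Neff=13.4122  idx=[0, 1, 2, 3, 3, 4, 5, 6, 7, 8, 9, 10, 11, 13]
step 3: w=[0.0967, 0.0907, 0.0907, 0.0868, 0.0868, 0.0868, 0.0868, 0.0760, 0.0760, 0.0452, 0.0452, 0.0452, 0.0437, 0.0437]  mean=-1.1010  Neff=12.9195  idx=[0, 0, 1, 2, 3, 3, 4, 5, 6, 7, 8, 9, 10, 12]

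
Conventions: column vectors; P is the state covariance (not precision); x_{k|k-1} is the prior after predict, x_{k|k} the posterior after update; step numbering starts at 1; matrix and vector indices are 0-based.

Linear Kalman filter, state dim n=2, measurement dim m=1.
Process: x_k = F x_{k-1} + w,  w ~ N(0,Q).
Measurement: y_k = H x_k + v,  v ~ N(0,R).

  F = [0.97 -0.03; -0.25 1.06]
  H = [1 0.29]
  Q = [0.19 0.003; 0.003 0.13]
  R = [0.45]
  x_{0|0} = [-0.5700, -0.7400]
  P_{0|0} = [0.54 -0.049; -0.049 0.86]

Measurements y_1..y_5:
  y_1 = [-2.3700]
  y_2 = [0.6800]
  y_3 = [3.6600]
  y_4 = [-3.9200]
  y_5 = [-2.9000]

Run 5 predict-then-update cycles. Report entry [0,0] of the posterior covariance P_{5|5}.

step 1: x^-=[-0.5307, -0.6419]  P^-=[0.7017 -0.2060; -0.2060 1.1560]  S=[1.1294]  K=[0.5684; 0.1144]  nu=[-1.6531]  x^+=[-1.4703, -0.8310]  P^+=[0.3368 -0.2795; -0.2795 1.1412]
step 2: x^-=[-1.4013, -0.5133]  P^-=[0.5242 -0.4044; -0.4044 1.5815]  S=[0.8726]  K=[0.4663; 0.0621]  nu=[2.2302]  x^+=[-0.3613, -0.3748]  P^+=[0.3345 -0.4297; -0.4297 1.5781]
step 3: x^-=[-0.3393, -0.3069]  P^-=[0.5311 -0.5733; -0.5733 2.1518]  S=[0.8296]  K=[0.4398; 0.0611]  nu=[4.0883]  x^+=[1.4588, -0.0571]  P^+=[0.3707 -0.5956; -0.5956 2.1487]
step 4: x^-=[1.4168, -0.4253]  P^-=[0.5753 -0.7721; -0.7721 2.8831]  S=[0.8200]  K=[0.4286; 0.0781]  nu=[-5.2135]  x^+=[-0.8176, -0.8322]  P^+=[0.4247 -0.7995; -0.7995 2.8781]
step 5: x^-=[-0.7681, -0.6777]  P^-=[0.6387 -1.0196; -1.0196 3.8142]  S=[0.8182]  K=[0.4193; 0.1057]  nu=[-1.9353]  x^+=[-1.5796, -0.8824]  P^+=[0.4949 -1.0559; -1.0559 3.8050]

P_post[0,0] = 0.4949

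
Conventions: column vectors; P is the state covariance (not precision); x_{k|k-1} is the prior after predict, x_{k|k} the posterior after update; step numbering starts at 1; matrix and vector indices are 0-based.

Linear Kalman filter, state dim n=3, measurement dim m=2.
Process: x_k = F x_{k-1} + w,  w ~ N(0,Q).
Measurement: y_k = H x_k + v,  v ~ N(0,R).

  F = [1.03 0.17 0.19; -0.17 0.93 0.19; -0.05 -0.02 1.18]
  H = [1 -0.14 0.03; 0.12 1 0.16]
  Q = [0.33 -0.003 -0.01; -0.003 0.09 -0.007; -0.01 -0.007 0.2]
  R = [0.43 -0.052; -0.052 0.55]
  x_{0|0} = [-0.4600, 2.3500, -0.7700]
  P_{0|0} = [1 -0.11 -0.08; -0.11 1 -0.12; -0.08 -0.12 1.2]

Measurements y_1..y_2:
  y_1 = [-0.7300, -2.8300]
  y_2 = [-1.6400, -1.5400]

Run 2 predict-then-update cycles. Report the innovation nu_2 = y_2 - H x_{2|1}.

step 1: x^-=[-0.2206, 2.1174, -0.9326]  P^-=[1.3855 -0.1170 0.0873; -0.1170 1.0247 0.1423; 0.0873 0.1423 1.8887]  S=[1.8741 -0.1198; -0.1198 1.6638]  K=[0.7553 0.0924; -0.0974 0.6141; 0.0840 0.2795]  nu=[-0.1850, -4.7717]  x^+=[-0.8012, -0.7949, -2.2817]  P^+=[0.3188 -0.0190 -0.0484; -0.0190 0.3651 -0.1250; -0.0484 -0.1250 1.7511]
step 2: x^-=[-1.3939, -1.0366, -2.6365]  P^-=[0.7083 0.0105 0.2825; 0.0105 0.4431 0.2558; 0.2825 0.2558 2.6508]  S=[1.1612 0.0421; 0.0421 1.1664]  K=[0.6124 0.0985; -0.0530 0.4180; 0.2590 0.6026]  nu=[-0.3122, 0.0857]  x^+=[-1.5766, -0.9842, -2.6657]  P^+=[0.2564 -0.0104 0.0124; -0.0104 0.2380 -0.0253; 0.0124 -0.0253 2.1361]

innov = [-0.3122, 0.0857]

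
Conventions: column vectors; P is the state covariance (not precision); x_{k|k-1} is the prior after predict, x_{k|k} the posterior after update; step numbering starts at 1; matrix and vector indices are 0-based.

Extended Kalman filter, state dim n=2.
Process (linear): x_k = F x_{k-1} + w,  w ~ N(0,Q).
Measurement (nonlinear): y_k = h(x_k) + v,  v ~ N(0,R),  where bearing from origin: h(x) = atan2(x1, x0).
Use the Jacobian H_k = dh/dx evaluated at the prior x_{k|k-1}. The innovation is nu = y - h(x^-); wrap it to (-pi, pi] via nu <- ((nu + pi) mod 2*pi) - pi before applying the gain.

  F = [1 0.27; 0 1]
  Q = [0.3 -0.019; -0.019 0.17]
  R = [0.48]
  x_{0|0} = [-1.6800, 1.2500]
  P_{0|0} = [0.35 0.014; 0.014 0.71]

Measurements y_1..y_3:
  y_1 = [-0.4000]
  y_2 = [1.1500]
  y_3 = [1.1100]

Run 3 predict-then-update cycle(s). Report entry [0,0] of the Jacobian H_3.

H_jac[0,0] = -0.2816

step 1: x^-=[-1.3425, 1.2500]  P^-=[0.7093 0.1867; 0.1867 0.8800]  H_jac=[-0.3715 -0.3990]  S=[0.7733]  K=[-0.4371; -0.5437]  nu=[-2.7919]  x^+=[-0.1223, 2.7680]  P^+=[0.5616 0.0029; 0.0029 0.6514]
step 2: x^-=[0.6251, 2.7680]  P^-=[0.9107 0.1598; 0.1598 0.8214]  H_jac=[-0.3437 0.0776]  S=[0.5840]  K=[-0.5148; 0.0151]  nu=[-0.1987]  x^+=[0.7274, 2.7650]  P^+=[0.7559 0.1643; 0.1643 0.8213]
step 3: x^-=[1.4739, 2.7650]  P^-=[1.2045 0.3671; 0.3671 0.9913]  H_jac=[-0.2816 0.1501]  S=[0.5668]  K=[-0.5012; 0.0802]  nu=[0.0290]  x^+=[1.4594, 2.7673]  P^+=[1.0621 0.3899; 0.3899 0.9876]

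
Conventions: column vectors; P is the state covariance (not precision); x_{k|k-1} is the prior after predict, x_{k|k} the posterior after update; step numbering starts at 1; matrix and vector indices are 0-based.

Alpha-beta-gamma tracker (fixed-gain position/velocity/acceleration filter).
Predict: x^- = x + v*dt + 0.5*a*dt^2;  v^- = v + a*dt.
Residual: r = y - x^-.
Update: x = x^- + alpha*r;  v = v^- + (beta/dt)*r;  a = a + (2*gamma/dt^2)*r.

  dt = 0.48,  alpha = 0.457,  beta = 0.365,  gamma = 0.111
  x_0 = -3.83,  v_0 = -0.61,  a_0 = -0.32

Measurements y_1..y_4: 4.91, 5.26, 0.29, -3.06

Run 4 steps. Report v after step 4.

step 1: x_pred=-4.1597  r=9.0697  x^+=-0.0148  v^+=6.1331  a^+=8.4190
step 2: x_pred=3.8989  r=1.3611  x^+=4.5209  v^+=11.2092  a^+=9.7304
step 3: x_pred=11.0223  r=-10.7323  x^+=6.1176  v^+=7.7188  a^+=-0.6106
step 4: x_pred=9.7523  r=-12.8123  x^+=3.8971  v^+=-2.3170  a^+=-12.9558

v_post = -2.3170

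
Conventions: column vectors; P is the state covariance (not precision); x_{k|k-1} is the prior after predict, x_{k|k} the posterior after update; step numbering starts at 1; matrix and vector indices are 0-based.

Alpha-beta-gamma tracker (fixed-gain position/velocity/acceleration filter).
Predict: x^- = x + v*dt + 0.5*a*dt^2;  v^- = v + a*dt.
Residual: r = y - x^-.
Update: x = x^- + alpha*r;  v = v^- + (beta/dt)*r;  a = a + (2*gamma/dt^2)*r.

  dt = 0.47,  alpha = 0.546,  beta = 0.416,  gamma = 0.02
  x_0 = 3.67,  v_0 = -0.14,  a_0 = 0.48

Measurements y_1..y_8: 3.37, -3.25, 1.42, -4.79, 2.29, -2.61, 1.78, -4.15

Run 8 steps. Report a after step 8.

step 1: x_pred=3.6572  r=-0.2872  x^+=3.5004  v^+=-0.1686  a^+=0.4280
step 2: x_pred=3.4684  r=-6.7184  x^+=-0.1998  v^+=-5.9140  a^+=-0.7886
step 3: x_pred=-3.0665  r=4.4865  x^+=-0.6169  v^+=-2.3136  a^+=0.0238
step 4: x_pred=-1.7016  r=-3.0884  x^+=-3.3879  v^+=-5.0359  a^+=-0.5354
step 5: x_pred=-5.8139  r=8.1039  x^+=-1.3892  v^+=1.8853  a^+=0.9320
step 6: x_pred=-0.4002  r=-2.2098  x^+=-1.6067  v^+=0.3674  a^+=0.5319
step 7: x_pred=-1.3753  r=3.1553  x^+=0.3475  v^+=3.4101  a^+=1.1032
step 8: x_pred=2.0721  r=-6.2221  x^+=-1.3252  v^+=-1.5786  a^+=-0.0234

a_post = -0.0234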